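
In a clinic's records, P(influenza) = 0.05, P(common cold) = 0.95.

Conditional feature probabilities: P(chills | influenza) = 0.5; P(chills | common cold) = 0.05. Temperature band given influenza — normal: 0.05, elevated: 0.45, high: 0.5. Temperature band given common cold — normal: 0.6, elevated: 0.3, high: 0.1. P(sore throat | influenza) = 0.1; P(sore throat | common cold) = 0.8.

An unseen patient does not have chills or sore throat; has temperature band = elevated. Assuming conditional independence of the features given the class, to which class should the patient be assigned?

common cold

influenza: 0.05 × (1−0.5) × 0.45 × (1−0.1) = 0.010125
common cold: 0.95 × (1−0.05) × 0.3 × (1−0.8) = 0.05415
Highest score → common cold.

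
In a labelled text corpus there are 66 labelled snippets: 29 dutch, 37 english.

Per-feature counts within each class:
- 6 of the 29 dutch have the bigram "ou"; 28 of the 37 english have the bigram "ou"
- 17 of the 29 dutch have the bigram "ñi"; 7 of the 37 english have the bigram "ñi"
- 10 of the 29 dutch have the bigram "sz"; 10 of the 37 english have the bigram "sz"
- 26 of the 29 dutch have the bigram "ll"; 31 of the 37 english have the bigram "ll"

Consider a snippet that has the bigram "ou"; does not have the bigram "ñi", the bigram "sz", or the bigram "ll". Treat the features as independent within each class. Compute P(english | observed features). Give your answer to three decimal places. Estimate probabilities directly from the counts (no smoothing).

dutch: (29/66) × (6/29) × (12/29) × (19/29) × (3/29) ≈ 0.00254958
english: (37/66) × (28/37) × (30/37) × (27/37) × (6/37) ≈ 0.0407048
P(english | x) = 0.0407048 / 0.04325438 ≈ 0.941

0.941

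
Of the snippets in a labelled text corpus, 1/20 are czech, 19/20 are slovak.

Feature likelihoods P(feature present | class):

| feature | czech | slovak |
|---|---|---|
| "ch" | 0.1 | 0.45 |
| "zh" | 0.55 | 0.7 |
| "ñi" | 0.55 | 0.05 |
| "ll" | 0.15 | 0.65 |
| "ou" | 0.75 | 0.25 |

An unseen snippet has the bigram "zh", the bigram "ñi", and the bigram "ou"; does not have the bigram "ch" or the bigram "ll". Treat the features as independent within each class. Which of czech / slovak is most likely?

czech

czech: 0.05 × (1−0.1) × 0.55 × 0.55 × (1−0.15) × 0.75 = 0.00867796875
slovak: 0.95 × (1−0.45) × 0.7 × 0.05 × (1−0.65) × 0.25 = 0.00160015625
Highest score → czech.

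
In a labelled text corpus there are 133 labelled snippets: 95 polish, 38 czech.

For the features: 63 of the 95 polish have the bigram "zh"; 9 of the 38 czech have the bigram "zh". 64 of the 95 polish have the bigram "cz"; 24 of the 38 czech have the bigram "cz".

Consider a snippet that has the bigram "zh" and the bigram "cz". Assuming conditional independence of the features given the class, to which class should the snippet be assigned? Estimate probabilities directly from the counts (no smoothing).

polish: (95/133) × (63/95) × (64/95) ≈ 0.319114
czech: (38/133) × (9/38) × (24/38) ≈ 0.0427384
Highest score → polish.

polish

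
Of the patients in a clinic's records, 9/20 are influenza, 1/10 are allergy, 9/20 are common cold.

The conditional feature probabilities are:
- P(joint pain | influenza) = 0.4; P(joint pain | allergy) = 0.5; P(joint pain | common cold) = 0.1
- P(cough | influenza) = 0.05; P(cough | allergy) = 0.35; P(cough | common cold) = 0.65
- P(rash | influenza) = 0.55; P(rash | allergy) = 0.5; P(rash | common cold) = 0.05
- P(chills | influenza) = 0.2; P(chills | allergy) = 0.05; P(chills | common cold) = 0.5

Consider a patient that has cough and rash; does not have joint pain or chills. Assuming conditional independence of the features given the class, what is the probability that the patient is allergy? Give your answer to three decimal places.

influenza: 0.45 × (1−0.4) × 0.05 × 0.55 × (1−0.2) = 0.00594
allergy: 0.1 × (1−0.5) × 0.35 × 0.5 × (1−0.05) = 0.0083125
common cold: 0.45 × (1−0.1) × 0.65 × 0.05 × (1−0.5) = 0.00658125
P(allergy | x) = 0.0083125 / 0.02083375 ≈ 0.399

0.399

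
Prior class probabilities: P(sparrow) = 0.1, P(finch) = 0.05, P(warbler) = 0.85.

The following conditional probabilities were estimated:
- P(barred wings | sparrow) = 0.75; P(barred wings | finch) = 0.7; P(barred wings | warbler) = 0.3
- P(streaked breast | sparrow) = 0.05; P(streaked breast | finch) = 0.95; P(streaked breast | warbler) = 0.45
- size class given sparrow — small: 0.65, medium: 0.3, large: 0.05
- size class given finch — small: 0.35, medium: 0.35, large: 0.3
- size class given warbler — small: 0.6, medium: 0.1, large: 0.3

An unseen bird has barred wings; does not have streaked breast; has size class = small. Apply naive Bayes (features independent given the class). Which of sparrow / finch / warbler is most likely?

sparrow: 0.1 × 0.75 × (1−0.05) × 0.65 = 0.0463125
finch: 0.05 × 0.7 × (1−0.95) × 0.35 = 0.0006125
warbler: 0.85 × 0.3 × (1−0.45) × 0.6 = 0.08415
Highest score → warbler.

warbler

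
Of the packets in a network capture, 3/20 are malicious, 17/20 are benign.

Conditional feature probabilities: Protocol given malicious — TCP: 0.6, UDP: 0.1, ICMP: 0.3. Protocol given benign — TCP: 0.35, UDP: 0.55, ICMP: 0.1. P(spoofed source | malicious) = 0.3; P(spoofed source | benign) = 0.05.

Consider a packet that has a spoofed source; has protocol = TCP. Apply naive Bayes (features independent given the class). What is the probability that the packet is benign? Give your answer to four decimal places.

malicious: 0.15 × 0.6 × 0.3 = 0.027
benign: 0.85 × 0.35 × 0.05 = 0.014875
P(benign | x) = 0.014875 / 0.041875 ≈ 0.3552

0.3552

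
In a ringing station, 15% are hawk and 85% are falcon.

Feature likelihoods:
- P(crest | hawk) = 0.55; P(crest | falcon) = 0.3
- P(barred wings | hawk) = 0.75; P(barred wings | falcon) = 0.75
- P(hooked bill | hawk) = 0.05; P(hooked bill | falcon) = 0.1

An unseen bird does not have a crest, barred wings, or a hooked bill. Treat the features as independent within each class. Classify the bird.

hawk: 0.15 × (1−0.55) × (1−0.75) × (1−0.05) = 0.01603125
falcon: 0.85 × (1−0.3) × (1−0.75) × (1−0.1) = 0.133875
Highest score → falcon.

falcon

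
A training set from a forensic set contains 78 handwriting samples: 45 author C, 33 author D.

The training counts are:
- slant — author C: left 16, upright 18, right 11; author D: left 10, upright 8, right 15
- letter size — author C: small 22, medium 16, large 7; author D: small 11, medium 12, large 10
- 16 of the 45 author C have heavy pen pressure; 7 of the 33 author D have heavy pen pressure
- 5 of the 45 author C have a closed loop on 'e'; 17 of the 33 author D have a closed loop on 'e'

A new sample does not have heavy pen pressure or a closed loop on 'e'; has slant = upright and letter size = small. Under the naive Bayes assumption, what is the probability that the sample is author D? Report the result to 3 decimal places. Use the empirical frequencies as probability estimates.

author C: (45/78) × (18/45) × (22/45) × (29/45) × (40/45) ≈ 0.064628
author D: (33/78) × (8/33) × (11/33) × (26/33) × (16/33) ≈ 0.0130599
P(author D | x) = 0.0130599 / 0.0776879 ≈ 0.168

0.168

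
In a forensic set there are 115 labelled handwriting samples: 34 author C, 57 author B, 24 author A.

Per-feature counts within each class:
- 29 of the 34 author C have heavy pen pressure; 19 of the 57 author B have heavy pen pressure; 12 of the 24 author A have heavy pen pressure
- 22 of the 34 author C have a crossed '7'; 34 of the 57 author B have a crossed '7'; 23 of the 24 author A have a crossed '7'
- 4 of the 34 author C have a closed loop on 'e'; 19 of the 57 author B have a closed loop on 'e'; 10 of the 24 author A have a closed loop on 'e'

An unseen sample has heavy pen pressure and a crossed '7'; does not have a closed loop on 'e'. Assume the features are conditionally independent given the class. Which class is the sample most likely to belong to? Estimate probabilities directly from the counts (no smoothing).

author C: (34/115) × (29/34) × (22/34) × (30/34) ≈ 0.143975
author B: (57/115) × (19/57) × (34/57) × (38/57) ≈ 0.0657005
author A: (24/115) × (12/24) × (23/24) × (14/24) ≈ 0.0583333
Highest score → author C.

author C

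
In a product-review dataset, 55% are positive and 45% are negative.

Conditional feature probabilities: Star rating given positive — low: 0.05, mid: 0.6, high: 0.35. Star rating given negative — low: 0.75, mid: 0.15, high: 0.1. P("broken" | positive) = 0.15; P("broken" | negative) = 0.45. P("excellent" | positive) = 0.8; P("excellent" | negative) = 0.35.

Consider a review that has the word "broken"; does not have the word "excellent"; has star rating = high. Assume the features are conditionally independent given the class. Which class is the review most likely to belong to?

negative

positive: 0.55 × 0.35 × 0.15 × (1−0.8) = 0.005775
negative: 0.45 × 0.1 × 0.45 × (1−0.35) = 0.0131625
Highest score → negative.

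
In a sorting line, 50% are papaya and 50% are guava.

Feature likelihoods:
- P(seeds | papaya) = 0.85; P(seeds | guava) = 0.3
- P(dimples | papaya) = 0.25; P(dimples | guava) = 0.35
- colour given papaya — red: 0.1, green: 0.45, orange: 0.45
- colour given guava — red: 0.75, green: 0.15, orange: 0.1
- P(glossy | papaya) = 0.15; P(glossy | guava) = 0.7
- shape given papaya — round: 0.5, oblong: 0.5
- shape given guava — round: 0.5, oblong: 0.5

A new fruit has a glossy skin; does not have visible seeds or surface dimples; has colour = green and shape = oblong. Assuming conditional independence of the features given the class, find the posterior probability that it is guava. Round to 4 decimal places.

papaya: 0.5 × (1−0.85) × (1−0.25) × 0.45 × 0.15 × 0.5 = 0.0018984375
guava: 0.5 × (1−0.3) × (1−0.35) × 0.15 × 0.7 × 0.5 = 0.01194375
P(guava | x) = 0.01194375 / 0.0138421875 ≈ 0.8629

0.8629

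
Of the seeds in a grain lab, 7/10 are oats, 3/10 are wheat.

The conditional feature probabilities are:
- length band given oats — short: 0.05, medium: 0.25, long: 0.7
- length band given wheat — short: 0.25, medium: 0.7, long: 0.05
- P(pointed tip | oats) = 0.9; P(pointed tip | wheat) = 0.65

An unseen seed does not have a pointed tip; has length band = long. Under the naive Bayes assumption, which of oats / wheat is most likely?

oats: 0.7 × 0.7 × (1−0.9) = 0.049
wheat: 0.3 × 0.05 × (1−0.65) = 0.00525
Highest score → oats.

oats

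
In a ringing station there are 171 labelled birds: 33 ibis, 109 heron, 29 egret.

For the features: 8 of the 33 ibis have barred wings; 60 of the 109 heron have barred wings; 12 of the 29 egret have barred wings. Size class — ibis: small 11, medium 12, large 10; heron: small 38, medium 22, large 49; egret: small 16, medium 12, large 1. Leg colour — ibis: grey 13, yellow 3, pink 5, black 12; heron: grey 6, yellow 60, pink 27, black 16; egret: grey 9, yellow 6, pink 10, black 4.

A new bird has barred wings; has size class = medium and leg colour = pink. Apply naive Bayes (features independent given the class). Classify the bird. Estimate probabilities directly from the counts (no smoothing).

heron

ibis: (33/171) × (8/33) × (12/33) × (5/33) ≈ 0.00257761
heron: (109/171) × (60/109) × (22/109) × (27/109) ≈ 0.0175424
egret: (29/171) × (12/29) × (12/29) × (10/29) ≈ 0.0100131
Highest score → heron.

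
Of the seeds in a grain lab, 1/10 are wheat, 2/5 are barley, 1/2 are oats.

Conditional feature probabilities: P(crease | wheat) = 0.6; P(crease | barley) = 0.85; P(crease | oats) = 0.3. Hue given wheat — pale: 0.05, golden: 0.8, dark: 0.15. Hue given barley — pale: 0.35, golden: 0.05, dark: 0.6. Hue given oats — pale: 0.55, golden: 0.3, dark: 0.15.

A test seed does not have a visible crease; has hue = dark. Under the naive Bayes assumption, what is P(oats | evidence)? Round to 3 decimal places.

wheat: 0.1 × (1−0.6) × 0.15 = 0.006
barley: 0.4 × (1−0.85) × 0.6 = 0.036
oats: 0.5 × (1−0.3) × 0.15 = 0.0525
P(oats | x) = 0.0525 / 0.0945 ≈ 0.556

0.556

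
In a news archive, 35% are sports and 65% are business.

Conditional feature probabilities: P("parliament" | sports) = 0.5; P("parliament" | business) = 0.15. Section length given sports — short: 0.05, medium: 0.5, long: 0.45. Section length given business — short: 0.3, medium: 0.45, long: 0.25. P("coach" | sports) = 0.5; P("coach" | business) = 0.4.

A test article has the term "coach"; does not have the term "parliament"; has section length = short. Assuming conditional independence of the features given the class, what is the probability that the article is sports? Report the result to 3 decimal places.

sports: 0.35 × (1−0.5) × 0.05 × 0.5 = 0.004375
business: 0.65 × (1−0.15) × 0.3 × 0.4 = 0.0663
P(sports | x) = 0.004375 / 0.070675 ≈ 0.062

0.062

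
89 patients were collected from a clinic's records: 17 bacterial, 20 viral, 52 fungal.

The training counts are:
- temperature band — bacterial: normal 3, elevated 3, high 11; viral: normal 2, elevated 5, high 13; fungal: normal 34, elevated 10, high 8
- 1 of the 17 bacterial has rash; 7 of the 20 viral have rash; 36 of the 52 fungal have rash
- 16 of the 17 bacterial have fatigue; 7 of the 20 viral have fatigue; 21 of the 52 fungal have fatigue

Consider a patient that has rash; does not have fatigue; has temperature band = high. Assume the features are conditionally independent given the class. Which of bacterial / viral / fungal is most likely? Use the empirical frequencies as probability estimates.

bacterial: (17/89) × (11/17) × (1/17) × (1/17) ≈ 0.000427666
viral: (20/89) × (13/20) × (7/20) × (13/20) ≈ 0.0332303
fungal: (52/89) × (8/52) × (36/52) × (31/52) ≈ 0.0370986
Highest score → fungal.

fungal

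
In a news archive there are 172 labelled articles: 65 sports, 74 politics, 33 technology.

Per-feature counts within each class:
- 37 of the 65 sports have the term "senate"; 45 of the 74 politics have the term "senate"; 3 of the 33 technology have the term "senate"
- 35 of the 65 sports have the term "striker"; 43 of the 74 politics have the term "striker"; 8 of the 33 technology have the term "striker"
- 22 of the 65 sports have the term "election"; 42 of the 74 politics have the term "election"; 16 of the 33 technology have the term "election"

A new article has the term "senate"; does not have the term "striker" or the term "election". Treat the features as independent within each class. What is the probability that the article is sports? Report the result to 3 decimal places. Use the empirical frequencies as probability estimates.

sports: (65/172) × (37/65) × (30/65) × (43/65) ≈ 0.0656805
politics: (74/172) × (45/74) × (31/74) × (32/74) ≈ 0.047395
technology: (33/172) × (3/33) × (25/33) × (17/33) ≈ 0.00680697
P(sports | x) = 0.0656805 / 0.11988247 ≈ 0.548

0.548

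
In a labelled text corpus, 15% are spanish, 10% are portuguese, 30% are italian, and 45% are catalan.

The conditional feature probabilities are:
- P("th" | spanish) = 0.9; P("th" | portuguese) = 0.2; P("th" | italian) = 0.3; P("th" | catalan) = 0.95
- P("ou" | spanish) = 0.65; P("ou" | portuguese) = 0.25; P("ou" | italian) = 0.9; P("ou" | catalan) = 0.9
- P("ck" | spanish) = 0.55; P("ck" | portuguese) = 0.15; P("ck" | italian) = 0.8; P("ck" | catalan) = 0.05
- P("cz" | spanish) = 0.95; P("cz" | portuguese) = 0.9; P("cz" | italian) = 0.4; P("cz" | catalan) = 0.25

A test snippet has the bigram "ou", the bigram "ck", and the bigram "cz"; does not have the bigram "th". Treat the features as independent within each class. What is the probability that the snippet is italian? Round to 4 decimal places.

spanish: 0.15 × (1−0.9) × 0.65 × 0.55 × 0.95 = 0.005094375
portuguese: 0.1 × (1−0.2) × 0.25 × 0.15 × 0.9 = 0.0027
italian: 0.3 × (1−0.3) × 0.9 × 0.8 × 0.4 = 0.06048
catalan: 0.45 × (1−0.95) × 0.9 × 0.05 × 0.25 = 0.000253125
P(italian | x) = 0.06048 / 0.0685275 ≈ 0.8826

0.8826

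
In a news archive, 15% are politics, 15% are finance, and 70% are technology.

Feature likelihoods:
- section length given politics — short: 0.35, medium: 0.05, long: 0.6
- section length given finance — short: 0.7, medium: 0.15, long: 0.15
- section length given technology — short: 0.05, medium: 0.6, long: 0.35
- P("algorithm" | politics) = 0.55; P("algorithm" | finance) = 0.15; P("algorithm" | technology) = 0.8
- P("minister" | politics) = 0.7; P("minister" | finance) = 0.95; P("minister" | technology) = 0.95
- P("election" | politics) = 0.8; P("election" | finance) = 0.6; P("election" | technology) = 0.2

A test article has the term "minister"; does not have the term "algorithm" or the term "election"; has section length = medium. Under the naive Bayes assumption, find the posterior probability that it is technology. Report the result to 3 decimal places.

politics: 0.15 × 0.05 × (1−0.55) × 0.7 × (1−0.8) = 0.0004725
finance: 0.15 × 0.15 × (1−0.15) × 0.95 × (1−0.6) = 0.0072675
technology: 0.7 × 0.6 × (1−0.8) × 0.95 × (1−0.2) = 0.06384
P(technology | x) = 0.06384 / 0.07158 ≈ 0.892

0.892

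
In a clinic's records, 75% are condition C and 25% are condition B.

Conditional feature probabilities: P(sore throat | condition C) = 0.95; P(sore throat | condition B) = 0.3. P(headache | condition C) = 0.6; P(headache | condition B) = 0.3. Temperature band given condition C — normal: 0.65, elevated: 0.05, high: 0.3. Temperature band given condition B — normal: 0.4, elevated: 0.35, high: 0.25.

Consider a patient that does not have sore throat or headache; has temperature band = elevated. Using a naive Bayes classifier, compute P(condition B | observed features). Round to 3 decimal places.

condition C: 0.75 × (1−0.95) × (1−0.6) × 0.05 = 0.00075
condition B: 0.25 × (1−0.3) × (1−0.3) × 0.35 = 0.042875
P(condition B | x) = 0.042875 / 0.043625 ≈ 0.983

0.983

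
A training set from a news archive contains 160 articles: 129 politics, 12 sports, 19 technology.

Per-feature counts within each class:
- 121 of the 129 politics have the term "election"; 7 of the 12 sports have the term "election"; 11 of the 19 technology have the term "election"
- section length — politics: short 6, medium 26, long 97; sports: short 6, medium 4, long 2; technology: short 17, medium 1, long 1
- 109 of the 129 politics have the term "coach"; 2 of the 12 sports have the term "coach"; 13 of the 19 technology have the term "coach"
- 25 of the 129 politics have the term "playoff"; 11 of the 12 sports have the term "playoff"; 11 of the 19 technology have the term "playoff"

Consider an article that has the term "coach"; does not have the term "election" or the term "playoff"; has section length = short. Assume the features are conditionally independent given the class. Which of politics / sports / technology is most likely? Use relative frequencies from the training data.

technology

politics: (129/160) × (8/129) × (6/129) × (109/129) × (104/129) ≈ 0.00158421
sports: (12/160) × (5/12) × (6/12) × (2/12) × (1/12) ≈ 0.000217014
technology: (19/160) × (8/19) × (17/19) × (13/19) × (8/19) ≈ 0.0128882
Highest score → technology.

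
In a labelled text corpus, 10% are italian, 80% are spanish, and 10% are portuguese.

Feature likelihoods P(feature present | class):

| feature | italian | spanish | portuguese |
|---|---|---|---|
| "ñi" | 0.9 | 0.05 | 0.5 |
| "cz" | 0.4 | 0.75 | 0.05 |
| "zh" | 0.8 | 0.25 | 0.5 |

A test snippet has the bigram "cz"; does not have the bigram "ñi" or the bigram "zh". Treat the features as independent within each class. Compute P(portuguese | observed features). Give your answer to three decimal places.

italian: 0.1 × (1−0.9) × 0.4 × (1−0.8) = 0.0008
spanish: 0.8 × (1−0.05) × 0.75 × (1−0.25) = 0.4275
portuguese: 0.1 × (1−0.5) × 0.05 × (1−0.5) = 0.00125
P(portuguese | x) = 0.00125 / 0.42955 ≈ 0.003

0.003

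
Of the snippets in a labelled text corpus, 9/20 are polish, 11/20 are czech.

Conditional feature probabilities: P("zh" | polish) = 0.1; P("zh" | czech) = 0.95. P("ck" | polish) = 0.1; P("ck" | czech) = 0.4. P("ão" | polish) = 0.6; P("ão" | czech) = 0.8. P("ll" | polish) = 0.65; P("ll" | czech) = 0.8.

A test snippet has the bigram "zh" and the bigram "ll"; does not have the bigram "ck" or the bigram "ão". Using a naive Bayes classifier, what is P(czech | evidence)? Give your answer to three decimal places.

0.826

polish: 0.45 × 0.1 × (1−0.1) × (1−0.6) × 0.65 = 0.01053
czech: 0.55 × 0.95 × (1−0.4) × (1−0.8) × 0.8 = 0.05016
P(czech | x) = 0.05016 / 0.06069 ≈ 0.826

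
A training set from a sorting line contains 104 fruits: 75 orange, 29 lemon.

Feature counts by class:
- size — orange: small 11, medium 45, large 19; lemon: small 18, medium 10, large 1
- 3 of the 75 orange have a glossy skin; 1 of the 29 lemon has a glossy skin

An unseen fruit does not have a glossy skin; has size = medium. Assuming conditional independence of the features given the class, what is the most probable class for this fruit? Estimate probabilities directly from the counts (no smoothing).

orange

orange: (75/104) × (45/75) × (72/75) ≈ 0.415385
lemon: (29/104) × (10/29) × (28/29) ≈ 0.0928382
Highest score → orange.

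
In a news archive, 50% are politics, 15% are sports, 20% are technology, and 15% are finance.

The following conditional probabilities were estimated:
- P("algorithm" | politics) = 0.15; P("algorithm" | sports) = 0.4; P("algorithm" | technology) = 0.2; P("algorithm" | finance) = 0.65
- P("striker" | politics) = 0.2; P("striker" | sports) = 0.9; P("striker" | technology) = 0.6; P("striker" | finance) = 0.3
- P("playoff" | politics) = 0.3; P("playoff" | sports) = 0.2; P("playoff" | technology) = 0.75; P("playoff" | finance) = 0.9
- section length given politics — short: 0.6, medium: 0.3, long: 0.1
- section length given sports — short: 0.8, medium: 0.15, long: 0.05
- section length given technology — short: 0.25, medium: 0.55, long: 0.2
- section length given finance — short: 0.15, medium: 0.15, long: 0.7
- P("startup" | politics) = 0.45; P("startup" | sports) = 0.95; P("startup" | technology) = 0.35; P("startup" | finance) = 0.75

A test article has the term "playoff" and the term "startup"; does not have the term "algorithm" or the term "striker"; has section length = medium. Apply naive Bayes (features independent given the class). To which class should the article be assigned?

politics

politics: 0.5 × (1−0.15) × (1−0.2) × 0.3 × 0.3 × 0.45 = 0.01377
sports: 0.15 × (1−0.4) × (1−0.9) × 0.2 × 0.15 × 0.95 = 0.0002565
technology: 0.2 × (1−0.2) × (1−0.6) × 0.75 × 0.55 × 0.35 = 0.00924
finance: 0.15 × (1−0.65) × (1−0.3) × 0.9 × 0.15 × 0.75 = 0.0037209375
Highest score → politics.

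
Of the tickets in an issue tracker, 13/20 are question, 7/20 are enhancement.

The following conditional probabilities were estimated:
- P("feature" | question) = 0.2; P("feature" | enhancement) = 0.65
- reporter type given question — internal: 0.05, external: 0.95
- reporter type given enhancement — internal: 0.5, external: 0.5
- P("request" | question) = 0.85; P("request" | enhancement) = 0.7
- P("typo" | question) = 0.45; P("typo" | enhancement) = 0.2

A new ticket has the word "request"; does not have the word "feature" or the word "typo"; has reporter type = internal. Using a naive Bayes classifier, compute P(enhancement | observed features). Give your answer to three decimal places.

question: 0.65 × (1−0.2) × 0.05 × 0.85 × (1−0.45) = 0.012155
enhancement: 0.35 × (1−0.65) × 0.5 × 0.7 × (1−0.2) = 0.0343
P(enhancement | x) = 0.0343 / 0.046455 ≈ 0.738

0.738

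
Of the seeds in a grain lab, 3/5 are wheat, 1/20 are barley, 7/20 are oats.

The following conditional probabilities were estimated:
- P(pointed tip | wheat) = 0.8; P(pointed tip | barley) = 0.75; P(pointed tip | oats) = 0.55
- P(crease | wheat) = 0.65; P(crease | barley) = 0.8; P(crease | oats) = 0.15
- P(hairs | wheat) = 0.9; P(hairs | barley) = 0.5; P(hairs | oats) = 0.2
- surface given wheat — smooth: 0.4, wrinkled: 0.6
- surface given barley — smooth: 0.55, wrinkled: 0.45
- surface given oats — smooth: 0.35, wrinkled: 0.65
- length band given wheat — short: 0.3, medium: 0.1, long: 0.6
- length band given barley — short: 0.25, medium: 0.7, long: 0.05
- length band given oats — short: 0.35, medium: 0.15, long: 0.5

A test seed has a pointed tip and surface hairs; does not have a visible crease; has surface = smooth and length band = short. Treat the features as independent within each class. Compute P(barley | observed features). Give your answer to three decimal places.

wheat: 0.6 × 0.8 × (1−0.65) × 0.9 × 0.4 × 0.3 = 0.018144
barley: 0.05 × 0.75 × (1−0.8) × 0.5 × 0.55 × 0.25 = 0.000515625
oats: 0.35 × 0.55 × (1−0.15) × 0.2 × 0.35 × 0.35 = 0.0040088125
P(barley | x) = 0.000515625 / 0.0226684375 ≈ 0.023

0.023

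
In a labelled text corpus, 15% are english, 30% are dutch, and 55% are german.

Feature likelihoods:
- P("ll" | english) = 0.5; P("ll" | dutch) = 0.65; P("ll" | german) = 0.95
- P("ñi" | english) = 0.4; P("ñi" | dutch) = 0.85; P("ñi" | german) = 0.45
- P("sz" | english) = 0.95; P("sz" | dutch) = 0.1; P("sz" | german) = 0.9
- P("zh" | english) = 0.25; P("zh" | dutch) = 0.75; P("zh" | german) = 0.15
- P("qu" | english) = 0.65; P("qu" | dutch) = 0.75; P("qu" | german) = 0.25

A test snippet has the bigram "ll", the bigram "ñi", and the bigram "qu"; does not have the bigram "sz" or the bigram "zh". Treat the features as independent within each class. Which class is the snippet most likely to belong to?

english: 0.15 × 0.5 × 0.4 × (1−0.95) × (1−0.25) × 0.65 = 0.00073125
dutch: 0.3 × 0.65 × 0.85 × (1−0.1) × (1−0.75) × 0.75 = 0.0279703125
german: 0.55 × 0.95 × 0.45 × (1−0.9) × (1−0.15) × 0.25 = 0.00499640625
Highest score → dutch.

dutch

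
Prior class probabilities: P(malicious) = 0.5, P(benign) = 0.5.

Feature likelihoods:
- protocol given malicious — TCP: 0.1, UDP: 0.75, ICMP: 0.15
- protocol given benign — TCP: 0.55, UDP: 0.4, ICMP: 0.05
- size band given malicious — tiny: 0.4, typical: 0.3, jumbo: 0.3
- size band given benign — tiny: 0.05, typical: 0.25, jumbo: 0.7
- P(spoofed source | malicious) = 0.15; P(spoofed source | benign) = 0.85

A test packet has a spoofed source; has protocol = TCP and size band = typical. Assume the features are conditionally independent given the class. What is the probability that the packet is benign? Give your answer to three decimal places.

0.963

malicious: 0.5 × 0.1 × 0.3 × 0.15 = 0.00225
benign: 0.5 × 0.55 × 0.25 × 0.85 = 0.0584375
P(benign | x) = 0.0584375 / 0.0606875 ≈ 0.963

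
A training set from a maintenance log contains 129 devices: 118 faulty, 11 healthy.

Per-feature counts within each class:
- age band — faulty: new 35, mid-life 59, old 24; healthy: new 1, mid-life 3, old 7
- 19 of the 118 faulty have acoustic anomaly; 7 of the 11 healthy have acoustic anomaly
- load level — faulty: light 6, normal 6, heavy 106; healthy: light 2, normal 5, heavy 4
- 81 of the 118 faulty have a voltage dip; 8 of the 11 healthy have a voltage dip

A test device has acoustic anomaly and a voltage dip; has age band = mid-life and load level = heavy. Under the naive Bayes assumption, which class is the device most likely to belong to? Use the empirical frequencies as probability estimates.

faulty: (118/129) × (59/118) × (19/118) × (106/118) × (81/118) ≈ 0.045411
healthy: (11/129) × (3/11) × (7/11) × (4/11) × (8/11) ≈ 0.00391383
Highest score → faulty.

faulty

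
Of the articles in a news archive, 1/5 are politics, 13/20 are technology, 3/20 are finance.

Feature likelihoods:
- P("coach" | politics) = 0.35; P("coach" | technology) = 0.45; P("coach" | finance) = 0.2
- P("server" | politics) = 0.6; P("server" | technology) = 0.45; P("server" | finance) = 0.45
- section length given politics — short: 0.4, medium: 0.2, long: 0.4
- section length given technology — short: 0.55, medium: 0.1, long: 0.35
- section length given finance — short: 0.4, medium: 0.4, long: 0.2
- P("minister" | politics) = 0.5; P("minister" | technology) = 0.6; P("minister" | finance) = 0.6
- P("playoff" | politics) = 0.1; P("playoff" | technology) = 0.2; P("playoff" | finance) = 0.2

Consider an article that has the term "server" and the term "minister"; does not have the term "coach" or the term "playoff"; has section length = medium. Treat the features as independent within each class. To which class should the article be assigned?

finance

politics: 0.2 × (1−0.35) × 0.6 × 0.2 × 0.5 × (1−0.1) = 0.00702
technology: 0.65 × (1−0.45) × 0.45 × 0.1 × 0.6 × (1−0.2) = 0.007722
finance: 0.15 × (1−0.2) × 0.45 × 0.4 × 0.6 × (1−0.2) = 0.010368
Highest score → finance.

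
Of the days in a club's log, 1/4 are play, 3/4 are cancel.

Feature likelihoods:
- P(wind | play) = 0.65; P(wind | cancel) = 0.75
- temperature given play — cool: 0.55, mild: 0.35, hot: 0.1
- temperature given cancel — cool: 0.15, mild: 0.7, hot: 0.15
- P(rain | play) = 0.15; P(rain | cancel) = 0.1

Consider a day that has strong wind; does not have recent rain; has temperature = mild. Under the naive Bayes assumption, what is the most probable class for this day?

play: 0.25 × 0.65 × 0.35 × (1−0.15) = 0.04834375
cancel: 0.75 × 0.75 × 0.7 × (1−0.1) = 0.354375
Highest score → cancel.

cancel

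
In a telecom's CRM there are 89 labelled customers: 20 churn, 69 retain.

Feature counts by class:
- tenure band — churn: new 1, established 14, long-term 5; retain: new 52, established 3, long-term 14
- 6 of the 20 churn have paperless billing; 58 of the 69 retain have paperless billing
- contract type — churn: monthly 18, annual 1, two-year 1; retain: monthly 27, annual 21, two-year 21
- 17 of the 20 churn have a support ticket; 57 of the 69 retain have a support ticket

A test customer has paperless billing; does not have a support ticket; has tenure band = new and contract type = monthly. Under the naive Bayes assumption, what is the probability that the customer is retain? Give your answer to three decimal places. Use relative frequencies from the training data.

0.987

churn: (20/89) × (1/20) × (6/20) × (18/20) × (3/20) ≈ 0.000455056
retain: (69/89) × (52/69) × (58/69) × (27/69) × (12/69) ≈ 0.0334225
P(retain | x) = 0.0334225 / 0.033877556 ≈ 0.987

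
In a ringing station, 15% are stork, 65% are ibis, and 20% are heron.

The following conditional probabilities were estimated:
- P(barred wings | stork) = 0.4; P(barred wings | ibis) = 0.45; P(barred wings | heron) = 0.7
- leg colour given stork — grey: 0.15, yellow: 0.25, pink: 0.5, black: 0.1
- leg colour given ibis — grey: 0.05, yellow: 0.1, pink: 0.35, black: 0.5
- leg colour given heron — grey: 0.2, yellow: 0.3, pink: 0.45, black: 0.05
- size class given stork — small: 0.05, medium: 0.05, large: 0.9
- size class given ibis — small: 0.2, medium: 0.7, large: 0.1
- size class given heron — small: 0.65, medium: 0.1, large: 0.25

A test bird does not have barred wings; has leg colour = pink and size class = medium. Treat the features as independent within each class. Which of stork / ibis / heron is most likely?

stork: 0.15 × (1−0.4) × 0.5 × 0.05 = 0.00225
ibis: 0.65 × (1−0.45) × 0.35 × 0.7 = 0.0875875
heron: 0.2 × (1−0.7) × 0.45 × 0.1 = 0.0027
Highest score → ibis.

ibis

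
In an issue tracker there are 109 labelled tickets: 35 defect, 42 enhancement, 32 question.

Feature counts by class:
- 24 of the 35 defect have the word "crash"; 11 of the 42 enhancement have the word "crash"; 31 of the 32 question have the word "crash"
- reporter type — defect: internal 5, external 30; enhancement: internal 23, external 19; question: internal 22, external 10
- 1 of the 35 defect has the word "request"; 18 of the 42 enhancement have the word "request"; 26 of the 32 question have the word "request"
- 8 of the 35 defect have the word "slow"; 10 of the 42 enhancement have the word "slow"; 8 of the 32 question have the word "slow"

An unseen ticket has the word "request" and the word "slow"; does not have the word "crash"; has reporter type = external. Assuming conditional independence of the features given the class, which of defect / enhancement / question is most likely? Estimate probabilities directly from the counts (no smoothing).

defect: (35/109) × (11/35) × (30/35) × (1/35) × (8/35) ≈ 0.000564902
enhancement: (42/109) × (31/42) × (19/42) × (18/42) × (10/42) ≈ 0.0131284
question: (32/109) × (1/32) × (10/32) × (26/32) × (8/32) ≈ 0.000582354
Highest score → enhancement.

enhancement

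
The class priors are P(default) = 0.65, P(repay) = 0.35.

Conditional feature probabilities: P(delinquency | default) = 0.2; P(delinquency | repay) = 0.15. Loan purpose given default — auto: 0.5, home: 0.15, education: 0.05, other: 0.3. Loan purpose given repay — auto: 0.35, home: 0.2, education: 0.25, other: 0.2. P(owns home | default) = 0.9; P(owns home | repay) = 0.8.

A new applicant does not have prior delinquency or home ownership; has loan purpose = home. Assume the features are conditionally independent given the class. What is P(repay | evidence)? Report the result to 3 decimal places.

0.604

default: 0.65 × (1−0.2) × 0.15 × (1−0.9) = 0.0078
repay: 0.35 × (1−0.15) × 0.2 × (1−0.8) = 0.0119
P(repay | x) = 0.0119 / 0.0197 ≈ 0.604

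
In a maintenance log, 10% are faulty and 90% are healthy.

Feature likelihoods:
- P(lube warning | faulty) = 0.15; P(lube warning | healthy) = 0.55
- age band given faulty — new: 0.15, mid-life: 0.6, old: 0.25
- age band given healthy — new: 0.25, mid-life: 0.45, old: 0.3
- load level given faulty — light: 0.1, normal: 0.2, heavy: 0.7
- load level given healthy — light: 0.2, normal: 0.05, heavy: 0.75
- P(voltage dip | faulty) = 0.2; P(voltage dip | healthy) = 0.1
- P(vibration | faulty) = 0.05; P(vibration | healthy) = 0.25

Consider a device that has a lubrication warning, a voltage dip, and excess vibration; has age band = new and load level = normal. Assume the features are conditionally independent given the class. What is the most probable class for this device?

faulty: 0.1 × 0.15 × 0.15 × 0.2 × 0.2 × 0.05 = 0.0000045
healthy: 0.9 × 0.55 × 0.25 × 0.05 × 0.1 × 0.25 = 0.0001546875
Highest score → healthy.

healthy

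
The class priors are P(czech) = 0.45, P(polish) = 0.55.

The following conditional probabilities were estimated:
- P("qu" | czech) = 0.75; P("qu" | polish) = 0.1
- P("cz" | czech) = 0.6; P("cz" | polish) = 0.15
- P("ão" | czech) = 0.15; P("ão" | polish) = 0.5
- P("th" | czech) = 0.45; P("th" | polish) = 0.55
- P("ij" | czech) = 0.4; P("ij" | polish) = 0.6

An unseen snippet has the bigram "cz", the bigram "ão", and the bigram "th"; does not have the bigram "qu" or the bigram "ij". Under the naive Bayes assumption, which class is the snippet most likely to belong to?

polish

czech: 0.45 × (1−0.75) × 0.6 × 0.15 × 0.45 × (1−0.4) = 0.00273375
polish: 0.55 × (1−0.1) × 0.15 × 0.5 × 0.55 × (1−0.6) = 0.0081675
Highest score → polish.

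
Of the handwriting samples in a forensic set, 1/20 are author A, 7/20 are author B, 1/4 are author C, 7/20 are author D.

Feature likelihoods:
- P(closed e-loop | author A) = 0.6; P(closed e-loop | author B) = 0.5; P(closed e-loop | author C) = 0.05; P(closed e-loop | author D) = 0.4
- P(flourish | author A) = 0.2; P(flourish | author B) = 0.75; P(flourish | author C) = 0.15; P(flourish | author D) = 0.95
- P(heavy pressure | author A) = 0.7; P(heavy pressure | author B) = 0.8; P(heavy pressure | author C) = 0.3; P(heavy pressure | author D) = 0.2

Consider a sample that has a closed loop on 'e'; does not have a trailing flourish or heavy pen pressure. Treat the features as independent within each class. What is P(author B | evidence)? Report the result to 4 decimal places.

author A: 0.05 × 0.6 × (1−0.2) × (1−0.7) = 0.0072
author B: 0.35 × 0.5 × (1−0.75) × (1−0.8) = 0.00875
author C: 0.25 × 0.05 × (1−0.15) × (1−0.3) = 0.0074375
author D: 0.35 × 0.4 × (1−0.95) × (1−0.2) = 0.0056
P(author B | x) = 0.00875 / 0.0289875 ≈ 0.3019

0.3019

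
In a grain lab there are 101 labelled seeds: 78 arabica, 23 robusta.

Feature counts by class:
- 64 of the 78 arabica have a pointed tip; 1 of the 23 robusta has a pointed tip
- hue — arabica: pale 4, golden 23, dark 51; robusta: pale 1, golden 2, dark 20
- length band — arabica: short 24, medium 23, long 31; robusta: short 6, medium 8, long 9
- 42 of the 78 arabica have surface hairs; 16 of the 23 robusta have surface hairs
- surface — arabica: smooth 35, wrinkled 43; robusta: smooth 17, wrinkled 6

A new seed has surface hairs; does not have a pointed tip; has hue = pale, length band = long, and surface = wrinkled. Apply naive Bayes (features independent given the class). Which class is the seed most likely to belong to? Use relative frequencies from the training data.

arabica

arabica: (78/101) × (14/78) × (4/78) × (31/78) × (42/78) × (43/78) ≈ 0.000838625
robusta: (23/101) × (22/23) × (1/23) × (9/23) × (16/23) × (6/23) ≈ 0.000672518
Highest score → arabica.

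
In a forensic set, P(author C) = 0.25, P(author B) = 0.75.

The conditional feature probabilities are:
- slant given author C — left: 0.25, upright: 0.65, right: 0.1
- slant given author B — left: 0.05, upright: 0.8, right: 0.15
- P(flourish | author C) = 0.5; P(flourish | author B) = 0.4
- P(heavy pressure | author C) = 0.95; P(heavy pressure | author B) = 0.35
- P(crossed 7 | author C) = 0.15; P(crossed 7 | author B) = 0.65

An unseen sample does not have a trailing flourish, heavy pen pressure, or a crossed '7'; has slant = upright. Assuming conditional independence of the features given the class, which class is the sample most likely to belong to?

author B

author C: 0.25 × 0.65 × (1−0.5) × (1−0.95) × (1−0.15) = 0.003453125
author B: 0.75 × 0.8 × (1−0.4) × (1−0.35) × (1−0.65) = 0.0819
Highest score → author B.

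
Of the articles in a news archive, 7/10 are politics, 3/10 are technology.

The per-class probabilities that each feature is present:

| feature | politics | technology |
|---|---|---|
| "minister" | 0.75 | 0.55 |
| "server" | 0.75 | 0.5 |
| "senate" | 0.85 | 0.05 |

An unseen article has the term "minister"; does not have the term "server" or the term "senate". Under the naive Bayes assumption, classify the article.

technology

politics: 0.7 × 0.75 × (1−0.75) × (1−0.85) = 0.0196875
technology: 0.3 × 0.55 × (1−0.5) × (1−0.05) = 0.078375
Highest score → technology.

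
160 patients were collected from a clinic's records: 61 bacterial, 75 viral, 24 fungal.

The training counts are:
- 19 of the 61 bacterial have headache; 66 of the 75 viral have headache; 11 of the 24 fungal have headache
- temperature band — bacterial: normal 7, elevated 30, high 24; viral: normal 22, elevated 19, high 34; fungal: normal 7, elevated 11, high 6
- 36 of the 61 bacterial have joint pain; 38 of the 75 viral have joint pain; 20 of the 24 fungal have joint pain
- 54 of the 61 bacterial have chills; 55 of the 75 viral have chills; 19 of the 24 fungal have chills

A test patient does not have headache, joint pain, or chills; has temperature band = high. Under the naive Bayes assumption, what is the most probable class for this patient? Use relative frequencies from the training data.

bacterial: (61/160) × (42/61) × (24/61) × (25/61) × (7/61) ≈ 0.00485723
viral: (75/160) × (9/75) × (34/75) × (37/75) × (20/75) ≈ 0.00335467
fungal: (24/160) × (13/24) × (6/24) × (4/24) × (5/24) ≈ 0.000705295
Highest score → bacterial.

bacterial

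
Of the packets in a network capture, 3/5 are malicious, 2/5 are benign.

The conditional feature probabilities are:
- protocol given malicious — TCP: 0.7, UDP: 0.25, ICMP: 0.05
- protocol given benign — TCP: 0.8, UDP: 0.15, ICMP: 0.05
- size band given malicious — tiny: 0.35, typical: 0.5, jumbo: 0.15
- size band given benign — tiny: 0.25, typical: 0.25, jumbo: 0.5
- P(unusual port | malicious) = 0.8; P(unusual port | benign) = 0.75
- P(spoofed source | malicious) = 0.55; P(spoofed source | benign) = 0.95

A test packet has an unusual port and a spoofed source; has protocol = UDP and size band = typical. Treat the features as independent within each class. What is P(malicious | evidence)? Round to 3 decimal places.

malicious: 0.6 × 0.25 × 0.5 × 0.8 × 0.55 = 0.033
benign: 0.4 × 0.15 × 0.25 × 0.75 × 0.95 = 0.0106875
P(malicious | x) = 0.033 / 0.0436875 ≈ 0.755

0.755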